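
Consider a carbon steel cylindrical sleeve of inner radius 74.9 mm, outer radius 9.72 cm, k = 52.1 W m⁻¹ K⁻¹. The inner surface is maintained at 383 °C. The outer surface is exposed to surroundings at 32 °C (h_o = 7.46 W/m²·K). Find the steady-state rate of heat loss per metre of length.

Resistance network (inner→outer):
  R'_carbon steel = ln(0.0972/0.0749)/(2πk) = 0.2606/(2π·52.1) = 7.961×10^-4 m·K/W
  R'_conv,out = 1/(2πr h) = 1/(2π·0.0972·7.46) = 0.2195 m·K/W
ΣR = 7.961×10^-4 + 0.2195 = 0.2203 m·K/W
Q' = ΔT/ΣR = (383 °C − 32 °C)/0.2203 = 1590 W/m

Q' = 1590 W/m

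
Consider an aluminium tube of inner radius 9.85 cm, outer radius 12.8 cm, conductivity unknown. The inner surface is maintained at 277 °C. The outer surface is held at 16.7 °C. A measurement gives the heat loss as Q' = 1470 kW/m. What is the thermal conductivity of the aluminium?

ΣR = ΔT/Q' = |277 − 16.7|/1.47×10^6 = 1.771×10^-4 m·K/W
ln(r₂/r₁)/(2πk) = 1.771×10^-4 ⇒ k = 0.2620/(2π·1.771×10^-4) = 235 W/m·K

k = 235 W/m·K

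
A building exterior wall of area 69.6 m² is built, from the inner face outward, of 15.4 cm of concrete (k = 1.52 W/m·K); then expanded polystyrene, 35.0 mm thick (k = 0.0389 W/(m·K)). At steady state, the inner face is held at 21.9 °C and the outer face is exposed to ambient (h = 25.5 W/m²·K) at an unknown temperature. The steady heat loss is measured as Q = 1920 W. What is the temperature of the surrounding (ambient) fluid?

Sum the resistances:
  R_concrete = L/(kA) = 0.154/(1.52·69.6) = 0.001456 K/W
  R_expanded polystyrene = L/(kA) = 0.0350/(0.0389·69.6) = 0.01293 K/W
  R_conv,out = 1/(hA) = 1/(25.5·69.6) = 5.634×10^-4 K/W
ΣR = 0.01495 K/W
ΔT = Q·ΣR = 1920 × 0.01495 = 28.70 K
Heat flows outward, so T_out = T_in − ΔT = 21.9 − 28.70 = -6.80 °C

T_out = -6.80 °C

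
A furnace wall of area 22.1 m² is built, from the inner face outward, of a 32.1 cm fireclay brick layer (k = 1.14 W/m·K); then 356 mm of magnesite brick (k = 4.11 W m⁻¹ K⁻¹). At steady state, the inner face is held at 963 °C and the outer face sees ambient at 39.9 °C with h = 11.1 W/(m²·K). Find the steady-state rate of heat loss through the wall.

Q = 44500 W

Series thermal resistances, inner to outer:
  R_fireclay brick = L/(kA) = 0.321/(1.14·22.1) = 0.01274 K/W
  R_magnesite brick = L/(kA) = 0.356/(4.11·22.1) = 0.003919 K/W
  R_conv,out = 1/(hA) = 1/(11.1·22.1) = 0.004076 K/W
ΣR = 0.01274 + 0.003919 + 0.004076 = 0.02073 K/W
Q = ΔT/ΣR = (963 °C − 39.9 °C)/0.02073 = 44500 W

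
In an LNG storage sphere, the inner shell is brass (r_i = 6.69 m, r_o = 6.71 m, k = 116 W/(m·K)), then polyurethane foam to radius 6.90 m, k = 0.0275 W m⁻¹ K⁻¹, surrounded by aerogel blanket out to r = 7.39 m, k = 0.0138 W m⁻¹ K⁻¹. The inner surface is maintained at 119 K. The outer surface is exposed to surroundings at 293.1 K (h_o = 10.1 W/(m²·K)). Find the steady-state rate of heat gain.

Q = 2580 W

Series thermal resistances, inner to outer:
  R_brass = (1/6.69 − 1/6.71)/(4πk) = 4.455×10^-4/(4π·116) = 3.056×10^-7 K/W
  R_polyurethane foam = (1/6.71 − 1/6.90)/(4πk) = 0.004104/(4π·0.0275) = 0.01188 K/W
  R_aerogel blanket = (1/6.90 − 1/7.39)/(4πk) = 0.009610/(4π·0.0138) = 0.05541 K/W
  R_conv,out = 1/(4πr²h) = 1/(4π·7.39²·10.1) = 1.443×10^-4 K/W
ΣR = 3.056×10^-7 + 0.01188 + 0.05541 + 1.443×10^-4 = 0.06743 K/W
Q = ΔT/ΣR = (119 K − 293.1 K)/0.06743 = -2580 W
(Negative Q ⇒ heat flows inward; heat gain = 2580 W.)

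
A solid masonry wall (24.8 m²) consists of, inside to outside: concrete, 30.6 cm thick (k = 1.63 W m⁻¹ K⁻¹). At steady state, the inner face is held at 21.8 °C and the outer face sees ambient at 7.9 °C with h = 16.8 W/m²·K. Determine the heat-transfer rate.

Resistance network (inner→outer):
  R_concrete = L/(kA) = 0.306/(1.63·24.8) = 0.007570 K/W
  R_conv,out = 1/(hA) = 1/(16.8·24.8) = 0.002400 K/W
ΣR = 0.007570 + 0.002400 = 0.009970 K/W
Q = ΔT/ΣR = (21.8 °C − 7.9 °C)/0.009970 = 1390 W

Q = 1390 W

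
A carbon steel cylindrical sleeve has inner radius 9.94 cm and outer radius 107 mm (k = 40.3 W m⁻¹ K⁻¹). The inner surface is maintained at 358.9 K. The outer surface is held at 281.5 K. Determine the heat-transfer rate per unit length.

Q' = 2πk·ΔT/ln(r₂/r₁) = 2π × 40.3 × 77.4 / ln(0.107/0.0994) = 2.66×10^5 W/m

Q' = 2.66×10^5 W/m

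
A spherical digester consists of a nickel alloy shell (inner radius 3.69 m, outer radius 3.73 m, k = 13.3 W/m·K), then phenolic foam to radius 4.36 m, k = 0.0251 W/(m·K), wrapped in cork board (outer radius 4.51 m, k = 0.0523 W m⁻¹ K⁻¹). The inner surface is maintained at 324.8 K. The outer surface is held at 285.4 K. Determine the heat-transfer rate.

Treat each layer as a resistance in series:
  R_nickel alloy = (1/3.69 − 1/3.73)/(4πk) = 0.002906/(4π·13.3) = 1.739×10^-5 K/W
  R_phenolic foam = (1/3.73 − 1/4.36)/(4πk) = 0.03874/(4π·0.0251) = 0.1228 K/W
  R_cork board = (1/4.36 − 1/4.51)/(4πk) = 0.007628/(4π·0.0523) = 0.01161 K/W
ΣR = 1.739×10^-5 + 0.1228 + 0.01161 = 0.1344 K/W
Q = ΔT/ΣR = (324.8 K − 285.4 K)/0.1344 = 293 W

Q = 293 W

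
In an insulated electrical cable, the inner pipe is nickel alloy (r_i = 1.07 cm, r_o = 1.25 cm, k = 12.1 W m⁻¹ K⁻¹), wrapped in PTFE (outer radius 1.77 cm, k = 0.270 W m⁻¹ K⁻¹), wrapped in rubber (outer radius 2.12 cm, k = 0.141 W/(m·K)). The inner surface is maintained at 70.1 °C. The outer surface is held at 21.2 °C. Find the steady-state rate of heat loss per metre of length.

Q' = 119 W/m

Series thermal resistances, inner to outer:
  R'_nickel alloy = ln(0.0125/0.0107)/(2πk) = 0.1555/(2π·12.1) = 0.002045 m·K/W
  R'_PTFE = ln(0.0177/0.0125)/(2πk) = 0.3478/(2π·0.270) = 0.2050 m·K/W
  R'_rubber = ln(0.0212/0.0177)/(2πk) = 0.1804/(2π·0.141) = 0.2037 m·K/W
ΣR = 0.002045 + 0.2050 + 0.2037 = 0.4107 m·K/W
Q' = ΔT/ΣR = (70.1 °C − 21.2 °C)/0.4107 = 119 W/m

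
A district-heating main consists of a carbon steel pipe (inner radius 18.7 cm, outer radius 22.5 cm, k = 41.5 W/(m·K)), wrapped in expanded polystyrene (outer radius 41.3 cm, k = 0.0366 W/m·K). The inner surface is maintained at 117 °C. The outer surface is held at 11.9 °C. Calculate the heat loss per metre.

Q' = 39.8 W/m

Resistance network (inner→outer):
  R'_carbon steel = ln(0.225/0.187)/(2πk) = 0.1850/(2π·41.5) = 7.095×10^-4 m·K/W
  R'_expanded polystyrene = ln(0.413/0.225)/(2πk) = 0.6073/(2π·0.0366) = 2.641 m·K/W
ΣR = 7.095×10^-4 + 2.641 = 2.642 m·K/W
Q' = ΔT/ΣR = (117 °C − 11.9 °C)/2.642 = 39.8 W/m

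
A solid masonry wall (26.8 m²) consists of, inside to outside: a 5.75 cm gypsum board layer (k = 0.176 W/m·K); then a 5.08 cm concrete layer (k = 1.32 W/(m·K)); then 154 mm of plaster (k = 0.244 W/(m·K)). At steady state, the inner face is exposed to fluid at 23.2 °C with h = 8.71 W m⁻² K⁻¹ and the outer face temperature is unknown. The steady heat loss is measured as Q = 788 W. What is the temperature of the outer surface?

Series resistances:
  R_conv,in = 1/(hA) = 1/(8.71·26.8) = 0.004284 K/W
  R_gypsum board = L/(kA) = 0.0575/(0.176·26.8) = 0.01219 K/W
  R_concrete = L/(kA) = 0.0508/(1.32·26.8) = 0.001436 K/W
  R_plaster = L/(kA) = 0.154/(0.244·26.8) = 0.02355 K/W
ΣR = 0.04146 K/W
ΔT = Q·ΣR = 788 × 0.04146 = 32.67 K
Heat flows outward, so T_out = T_in − ΔT = 23.2 − 32.67 = -9.47 °C

T_out = -9.47 °C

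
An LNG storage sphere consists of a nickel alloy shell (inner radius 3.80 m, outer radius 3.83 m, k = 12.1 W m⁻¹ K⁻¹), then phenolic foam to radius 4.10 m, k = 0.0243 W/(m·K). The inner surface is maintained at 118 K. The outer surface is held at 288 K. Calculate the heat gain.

Treat each layer as a resistance in series:
  R_nickel alloy = (1/3.80 − 1/3.83)/(4πk) = 0.002061/(4π·12.1) = 1.356×10^-5 K/W
  R_phenolic foam = (1/3.83 − 1/4.10)/(4πk) = 0.01719/(4π·0.0243) = 0.05631 K/W
ΣR = 1.356×10^-5 + 0.05631 = 0.05632 K/W
Q = ΔT/ΣR = (118 K − 288 K)/0.05632 = -3020 W
(Negative Q ⇒ heat flows inward; heat gain = 3020 W.)

Q = 3.02 kW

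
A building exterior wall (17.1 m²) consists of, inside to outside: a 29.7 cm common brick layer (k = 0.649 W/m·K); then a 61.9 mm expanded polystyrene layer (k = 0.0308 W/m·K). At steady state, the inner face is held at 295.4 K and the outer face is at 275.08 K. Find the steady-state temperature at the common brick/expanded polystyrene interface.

Treat each layer as a resistance in series:
  R_common brick = L/(kA) = 0.297/(0.649·17.1) = 0.02676 K/W
  R_expanded polystyrene = L/(kA) = 0.0619/(0.0308·17.1) = 0.1175 K/W
ΣR = 0.02676 + 0.1175 = 0.1443 K/W
Q = ΔT/ΣR = (295.4 K − 275.08 K)/0.1443 = 140.8 W
From the inner boundary to the common brick/expanded polystyrene interface, ΣR_partial = 0.02676 K/W.
T_interface = T_in − Q·ΣR_partial = 295.4 K − (140.8)(0.02676) = 291.6 K

T = 291.6 K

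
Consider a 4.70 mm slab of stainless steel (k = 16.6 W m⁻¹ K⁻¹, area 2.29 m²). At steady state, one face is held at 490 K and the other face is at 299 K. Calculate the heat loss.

Q = kA·ΔT/L = 16.6 × 2.29 × |490 K − 299 K| / 0.00470 = 1.54×10^6 W

Q = 1.54×10^6 W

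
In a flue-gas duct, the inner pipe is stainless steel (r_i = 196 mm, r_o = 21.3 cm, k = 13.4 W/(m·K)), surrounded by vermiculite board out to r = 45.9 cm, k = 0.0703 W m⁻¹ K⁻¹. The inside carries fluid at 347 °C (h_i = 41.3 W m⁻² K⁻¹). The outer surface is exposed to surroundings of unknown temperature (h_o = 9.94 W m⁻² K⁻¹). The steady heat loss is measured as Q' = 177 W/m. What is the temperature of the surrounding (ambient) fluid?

Series resistances:
  R'_conv,in = 1/(2πr h) = 1/(2π·0.196·41.3) = 0.01966 m·K/W
  R'_stainless steel = ln(0.213/0.196)/(2πk) = 0.08318/(2π·13.4) = 9.879×10^-4 m·K/W
  R'_vermiculite board = ln(0.459/0.213)/(2πk) = 0.7678/(2π·0.0703) = 1.738 m·K/W
  R'_conv,out = 1/(2πr h) = 1/(2π·0.459·9.94) = 0.03488 m·K/W
ΣR = 1.794 m·K/W
ΔT = Q'·ΣR = 177 × 1.794 = 317.5 K
Heat flows outward, so T_out = T_in − ΔT = 347 − 317.5 = 29.5 °C

T_out = 29.5 °C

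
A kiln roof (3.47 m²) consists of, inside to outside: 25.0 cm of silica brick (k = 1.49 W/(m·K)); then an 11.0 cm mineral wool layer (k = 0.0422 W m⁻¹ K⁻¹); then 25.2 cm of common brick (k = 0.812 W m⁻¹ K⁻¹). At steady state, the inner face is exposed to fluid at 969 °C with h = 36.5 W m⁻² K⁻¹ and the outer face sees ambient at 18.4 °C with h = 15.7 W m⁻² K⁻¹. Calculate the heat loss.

Q = 1040 W

Resistance network (inner→outer):
  R_conv,in = 1/(hA) = 1/(36.5·3.47) = 0.007895 K/W
  R_silica brick = L/(kA) = 0.250/(1.49·3.47) = 0.04835 K/W
  R_mineral wool = L/(kA) = 0.110/(0.0422·3.47) = 0.7512 K/W
  R_common brick = L/(kA) = 0.252/(0.812·3.47) = 0.08944 K/W
  R_conv,out = 1/(hA) = 1/(15.7·3.47) = 0.01836 K/W
ΣR = 0.007895 + 0.04835 + 0.7512 + 0.08944 + 0.01836 = 0.9152 K/W
Q = ΔT/ΣR = (969 °C − 18.4 °C)/0.9152 = 1040 W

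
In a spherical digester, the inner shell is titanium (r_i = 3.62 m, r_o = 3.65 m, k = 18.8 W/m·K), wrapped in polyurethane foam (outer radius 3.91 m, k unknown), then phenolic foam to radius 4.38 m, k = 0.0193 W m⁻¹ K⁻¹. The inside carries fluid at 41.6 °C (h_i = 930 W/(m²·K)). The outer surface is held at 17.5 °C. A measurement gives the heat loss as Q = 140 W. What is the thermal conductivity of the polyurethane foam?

k = 0.0246 W/m·K

ΣR = ΔT/Q = |41.6 − 17.5|/140 = 0.1721 K/W
Known resistances:
  R_conv,in = 1/(4πr²h) = 1/(4π·3.62²·930) = 6.530×10^-6 K/W
  R_titanium = (1/3.62 − 1/3.65)/(4πk) = 0.002270/(4π·18.8) = 9.611×10^-6 K/W
  R_phenolic foam = (1/3.91 − 1/4.38)/(4πk) = 0.02744/(4π·0.0193) = 0.1132 K/W
R_polyurethane foam = ΣR − ΣR_known = 0.1721 − 0.1132 = 0.05890 K/W
(1/r₁−1/r₂)/(4πk) = 0.05890 ⇒ k = 0.01822/(4π·0.05890) = 0.0246 W/m·K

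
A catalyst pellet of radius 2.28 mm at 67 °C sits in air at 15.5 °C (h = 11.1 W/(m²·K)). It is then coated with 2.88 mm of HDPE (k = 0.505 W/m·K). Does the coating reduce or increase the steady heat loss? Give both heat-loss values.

increases: 0.0373 → 0.167 W

Critical radius for a sphere: r_cr = 2k/h = 0.0910 m = 9.10 cm.
Outer radius after coating: r₂ = 0.00228 + 0.00288 = 0.00516 m.
Since r₁ < r_cr and r₂ ≤ r_cr, the coating moves toward the maximum at r_cr — heat loss rises.
Bare: R = 1/(4πr₁²h) = 1379 K/W; Q = 51.5/1379 = 0.0373 W.
Coated: R = R_cond + R_conv = 307.8 K/W; Q = 51.5/307.8 = 0.167 W.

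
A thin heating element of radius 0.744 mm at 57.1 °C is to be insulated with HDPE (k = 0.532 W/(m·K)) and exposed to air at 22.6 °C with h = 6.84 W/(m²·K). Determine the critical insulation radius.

For a cylinder, r_cr = k_ins/h = 0.532/6.84 = 0.0778 m = 7.78 cm

r_cr = 7.78 cm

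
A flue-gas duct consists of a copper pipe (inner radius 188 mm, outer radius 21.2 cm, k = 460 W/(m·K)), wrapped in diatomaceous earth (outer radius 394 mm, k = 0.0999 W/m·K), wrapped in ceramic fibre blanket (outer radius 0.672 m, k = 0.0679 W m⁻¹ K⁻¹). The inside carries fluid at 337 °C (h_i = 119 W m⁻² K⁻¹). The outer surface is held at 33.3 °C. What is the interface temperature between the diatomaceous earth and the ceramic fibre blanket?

Series thermal resistances, inner to outer:
  R'_conv,in = 1/(2πr h) = 1/(2π·0.188·119) = 0.007114 m·K/W
  R'_copper = ln(0.212/0.188)/(2πk) = 0.1201/(2π·460) = 4.157×10^-5 m·K/W
  R'_diatomaceous earth = ln(0.394/0.212)/(2πk) = 0.6198/(2π·0.0999) = 0.9874 m·K/W
  R'_ceramic fibre blanket = ln(0.672/0.394)/(2πk) = 0.5339/(2π·0.0679) = 1.251 m·K/W
ΣR = 0.007114 + 4.157×10^-5 + 0.9874 + 1.251 = 2.246 m·K/W
Q' = ΔT/ΣR = (337 °C − 33.3 °C)/2.246 = 135.2 W/m
From the inner boundary to the diatomaceous earth/ceramic fibre blanket interface, ΣR_partial = 0.9946 m·K/W.
T_interface = T_in − Q'·ΣR_partial = 337 °C − (135.2)(0.9946) = 203 °C

T = 203 °C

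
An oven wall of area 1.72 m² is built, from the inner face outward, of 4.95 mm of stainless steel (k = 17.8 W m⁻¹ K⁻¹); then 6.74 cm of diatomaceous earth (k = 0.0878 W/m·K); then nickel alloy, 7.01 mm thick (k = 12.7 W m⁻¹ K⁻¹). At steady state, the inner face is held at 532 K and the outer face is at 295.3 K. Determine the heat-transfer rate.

Treat each layer as a resistance in series:
  R_stainless steel = L/(kA) = 0.00495/(17.8·1.72) = 1.617×10^-4 K/W
  R_diatomaceous earth = L/(kA) = 0.0674/(0.0878·1.72) = 0.4463 K/W
  R_nickel alloy = L/(kA) = 0.00701/(12.7·1.72) = 3.209×10^-4 K/W
ΣR = 1.617×10^-4 + 0.4463 + 3.209×10^-4 = 0.4468 K/W
Q = ΔT/ΣR = (532 K − 295.3 K)/0.4468 = 530 W

Q = 530 W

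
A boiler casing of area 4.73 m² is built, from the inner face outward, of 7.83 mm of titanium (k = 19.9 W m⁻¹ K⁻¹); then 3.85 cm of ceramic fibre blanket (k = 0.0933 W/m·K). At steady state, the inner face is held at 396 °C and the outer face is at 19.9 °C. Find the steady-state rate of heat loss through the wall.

Q = 4310 W

Series thermal resistances, inner to outer:
  R_titanium = L/(kA) = 0.00783/(19.9·4.73) = 8.319×10^-5 K/W
  R_ceramic fibre blanket = L/(kA) = 0.0385/(0.0933·4.73) = 0.08724 K/W
ΣR = 8.319×10^-5 + 0.08724 = 0.08732 K/W
Q = ΔT/ΣR = (396 °C − 19.9 °C)/0.08732 = 4310 W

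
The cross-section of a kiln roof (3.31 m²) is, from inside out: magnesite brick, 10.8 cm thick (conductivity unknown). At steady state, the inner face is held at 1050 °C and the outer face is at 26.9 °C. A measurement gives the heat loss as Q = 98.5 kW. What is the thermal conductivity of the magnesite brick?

ΣR = ΔT/Q = |1050 − 26.9|/98500 = 0.01039 K/W
L/(kA) = 0.01039 ⇒ k = 0.108/(0.01039·3.31) = 3.14 W/m·K

k = 3.14 W/m·K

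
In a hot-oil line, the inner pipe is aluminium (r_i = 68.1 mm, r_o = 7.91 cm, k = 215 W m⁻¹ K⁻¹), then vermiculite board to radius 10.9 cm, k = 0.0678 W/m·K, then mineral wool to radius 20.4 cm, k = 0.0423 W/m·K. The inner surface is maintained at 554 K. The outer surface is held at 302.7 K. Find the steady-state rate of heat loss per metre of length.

Treat each layer as a resistance in series:
  R'_aluminium = ln(0.0791/0.0681)/(2πk) = 0.1497/(2π·215) = 1.108×10^-4 m·K/W
  R'_vermiculite board = ln(0.109/0.0791)/(2πk) = 0.3206/(2π·0.0678) = 0.7527 m·K/W
  R'_mineral wool = ln(0.204/0.109)/(2πk) = 0.6268/(2π·0.0423) = 2.358 m·K/W
ΣR = 1.108×10^-4 + 0.7527 + 2.358 = 3.111 m·K/W
Q' = ΔT/ΣR = (554 K − 302.7 K)/3.111 = 80.8 W/m

Q' = 80.8 W/m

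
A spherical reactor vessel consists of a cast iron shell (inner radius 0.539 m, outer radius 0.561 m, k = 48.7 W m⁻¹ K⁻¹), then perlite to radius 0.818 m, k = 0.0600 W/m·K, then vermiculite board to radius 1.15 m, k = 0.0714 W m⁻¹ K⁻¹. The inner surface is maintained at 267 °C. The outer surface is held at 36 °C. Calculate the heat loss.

Series thermal resistances, inner to outer:
  R_cast iron = (1/0.539 − 1/0.561)/(4πk) = 0.07276/(4π·48.7) = 1.189×10^-4 K/W
  R_perlite = (1/0.561 − 1/0.818)/(4πk) = 0.5600/(4π·0.0600) = 0.7428 K/W
  R_vermiculite board = (1/0.818 − 1/1.15)/(4πk) = 0.3529/(4π·0.0714) = 0.3933 K/W
ΣR = 1.189×10^-4 + 0.7428 + 0.3933 = 1.136 K/W
Q = ΔT/ΣR = (267 °C − 36 °C)/1.136 = 203 W

Q = 203 W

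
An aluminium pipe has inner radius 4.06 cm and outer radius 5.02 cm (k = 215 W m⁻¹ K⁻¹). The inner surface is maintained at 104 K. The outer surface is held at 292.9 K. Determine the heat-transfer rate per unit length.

Q' = 2πk·ΔT/ln(r₂/r₁) = 2π × 215 × 188.9 / ln(0.0502/0.0406) = 1.20×10^6 W/m

Q' = 1200 kW/m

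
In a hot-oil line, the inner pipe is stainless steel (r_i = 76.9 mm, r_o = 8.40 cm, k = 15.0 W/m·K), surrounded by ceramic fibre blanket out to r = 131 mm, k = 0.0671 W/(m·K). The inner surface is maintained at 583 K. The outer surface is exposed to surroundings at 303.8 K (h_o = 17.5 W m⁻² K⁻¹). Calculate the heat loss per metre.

Q' = 248 W/m

Treat each layer as a resistance in series:
  R'_stainless steel = ln(0.0840/0.0769)/(2πk) = 0.08831/(2π·15.0) = 9.370×10^-4 m·K/W
  R'_ceramic fibre blanket = ln(0.131/0.0840)/(2πk) = 0.4444/(2π·0.0671) = 1.054 m·K/W
  R'_conv,out = 1/(2πr h) = 1/(2π·0.131·17.5) = 0.06942 m·K/W
ΣR = 9.370×10^-4 + 1.054 + 0.06942 = 1.124 m·K/W
Q' = ΔT/ΣR = (583 K − 303.8 K)/1.124 = 248 W/m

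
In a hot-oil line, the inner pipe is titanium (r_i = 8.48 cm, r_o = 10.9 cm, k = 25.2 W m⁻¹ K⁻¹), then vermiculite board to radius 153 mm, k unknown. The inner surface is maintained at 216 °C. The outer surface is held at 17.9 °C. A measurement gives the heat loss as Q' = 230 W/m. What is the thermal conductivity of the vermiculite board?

ΣR = ΔT/Q' = |216 − 17.9|/230 = 0.8613 m·K/W
Known resistances:
  R'_titanium = ln(0.109/0.0848)/(2πk) = 0.2511/(2π·25.2) = 0.001586 m·K/W
R_vermiculite board = ΣR − ΣR_known = 0.8613 − 0.001586 = 0.8597 m·K/W
ln(r₂/r₁)/(2πk) = 0.8597 ⇒ k = 0.3391/(2π·0.8597) = 0.0628 W/m·K

k = 0.0628 W/m·K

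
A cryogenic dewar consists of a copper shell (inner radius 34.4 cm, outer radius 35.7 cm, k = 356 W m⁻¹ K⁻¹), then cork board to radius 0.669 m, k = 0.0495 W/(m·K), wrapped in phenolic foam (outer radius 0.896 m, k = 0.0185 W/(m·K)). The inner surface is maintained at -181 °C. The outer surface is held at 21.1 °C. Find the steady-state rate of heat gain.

Treat each layer as a resistance in series:
  R_copper = (1/0.344 − 1/0.357)/(4πk) = 0.1059/(4π·356) = 2.366×10^-5 K/W
  R_cork board = (1/0.357 − 1/0.669)/(4πk) = 1.306/(4π·0.0495) = 2.100 K/W
  R_phenolic foam = (1/0.669 − 1/0.896)/(4πk) = 0.3787/(4π·0.0185) = 1.629 K/W
ΣR = 2.366×10^-5 + 2.100 + 1.629 = 3.729 K/W
Q = ΔT/ΣR = (-181 °C − 21.1 °C)/3.729 = -54.2 W
(Negative Q ⇒ heat flows inward; heat gain = 54.2 W.)

Q = 54.2 W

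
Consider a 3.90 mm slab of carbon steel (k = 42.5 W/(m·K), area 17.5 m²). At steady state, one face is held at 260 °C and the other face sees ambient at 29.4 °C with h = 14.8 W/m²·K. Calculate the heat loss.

Q = 59.6 kW

Resistance network (inner→outer):
  R_carbon steel = L/(kA) = 0.00390/(42.5·17.5) = 5.244×10^-6 K/W
  R_conv,out = 1/(hA) = 1/(14.8·17.5) = 0.003861 K/W
ΣR = 5.244×10^-6 + 0.003861 = 0.003866 K/W
Q = ΔT/ΣR = (260 °C − 29.4 °C)/0.003866 = 59600 W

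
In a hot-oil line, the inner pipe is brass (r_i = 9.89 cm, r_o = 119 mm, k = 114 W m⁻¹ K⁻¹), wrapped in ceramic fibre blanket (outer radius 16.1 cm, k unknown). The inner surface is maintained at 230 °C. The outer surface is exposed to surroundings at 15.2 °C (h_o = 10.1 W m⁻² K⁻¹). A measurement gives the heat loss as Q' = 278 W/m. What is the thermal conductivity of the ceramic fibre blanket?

ΣR = ΔT/Q' = |230 − 15.2|/278 = 0.7727 m·K/W
Known resistances:
  R'_brass = ln(0.119/0.0989)/(2πk) = 0.1850/(2π·114) = 2.583×10^-4 m·K/W
  R'_conv,out = 1/(2πr h) = 1/(2π·0.161·10.1) = 0.09788 m·K/W
R_ceramic fibre blanket = ΣR − ΣR_known = 0.7727 − 0.09814 = 0.6746 m·K/W
ln(r₂/r₁)/(2πk) = 0.6746 ⇒ k = 0.3023/(2π·0.6746) = 0.0713 W/m·K

k = 0.0713 W/m·K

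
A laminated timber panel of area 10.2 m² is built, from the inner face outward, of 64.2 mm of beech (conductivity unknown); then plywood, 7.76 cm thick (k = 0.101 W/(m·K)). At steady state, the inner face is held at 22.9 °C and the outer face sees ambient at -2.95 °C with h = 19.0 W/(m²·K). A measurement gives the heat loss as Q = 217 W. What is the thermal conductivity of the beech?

ΣR = ΔT/Q = |22.9 − -2.95|/217 = 0.1191 K/W
Known resistances:
  R_plywood = L/(kA) = 0.0776/(0.101·10.2) = 0.07533 K/W
  R_conv,out = 1/(hA) = 1/(19.0·10.2) = 0.005160 K/W
R_beech = ΣR − ΣR_known = 0.1191 − 0.08049 = 0.03861 K/W
L/(kA) = 0.03861 ⇒ k = 0.0642/(0.03861·10.2) = 0.163 W/m·K

k = 0.163 W/m·K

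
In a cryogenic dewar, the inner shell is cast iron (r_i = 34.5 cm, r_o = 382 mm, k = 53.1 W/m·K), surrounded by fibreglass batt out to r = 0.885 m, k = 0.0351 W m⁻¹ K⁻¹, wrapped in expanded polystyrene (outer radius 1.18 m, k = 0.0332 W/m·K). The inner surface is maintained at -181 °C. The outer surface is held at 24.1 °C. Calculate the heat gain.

Q = 50.6 W

Resistance network (inner→outer):
  R_cast iron = (1/0.345 − 1/0.382)/(4πk) = 0.2807/(4π·53.1) = 4.207×10^-4 K/W
  R_fibreglass batt = (1/0.382 − 1/0.885)/(4πk) = 1.488/(4π·0.0351) = 3.373 K/W
  R_expanded polystyrene = (1/0.885 − 1/1.18)/(4πk) = 0.2825/(4π·0.0332) = 0.6771 K/W
ΣR = 4.207×10^-4 + 3.373 + 0.6771 = 4.051 K/W
Q = ΔT/ΣR = (-181 °C − 24.1 °C)/4.051 = -50.6 W
(Negative Q ⇒ heat flows inward; heat gain = 50.6 W.)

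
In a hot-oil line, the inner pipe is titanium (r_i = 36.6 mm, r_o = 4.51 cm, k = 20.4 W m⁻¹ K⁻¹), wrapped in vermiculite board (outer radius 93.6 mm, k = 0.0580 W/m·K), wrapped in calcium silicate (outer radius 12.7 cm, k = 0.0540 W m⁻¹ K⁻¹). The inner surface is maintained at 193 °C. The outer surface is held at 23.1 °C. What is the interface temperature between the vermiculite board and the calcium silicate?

T = 75.7 °C

Resistance network (inner→outer):
  R'_titanium = ln(0.0451/0.0366)/(2πk) = 0.2088/(2π·20.4) = 0.001629 m·K/W
  R'_vermiculite board = ln(0.0936/0.0451)/(2πk) = 0.7301/(2π·0.0580) = 2.004 m·K/W
  R'_calcium silicate = ln(0.127/0.0936)/(2πk) = 0.3052/(2π·0.0540) = 0.8994 m·K/W
ΣR = 0.001629 + 2.004 + 0.8994 = 2.905 m·K/W
Q' = ΔT/ΣR = (193 °C − 23.1 °C)/2.905 = 58.49 W/m
From the inner boundary to the vermiculite board/calcium silicate interface, ΣR_partial = 2.006 m·K/W.
T_interface = T_in − Q'·ΣR_partial = 193 °C − (58.49)(2.006) = 75.7 °C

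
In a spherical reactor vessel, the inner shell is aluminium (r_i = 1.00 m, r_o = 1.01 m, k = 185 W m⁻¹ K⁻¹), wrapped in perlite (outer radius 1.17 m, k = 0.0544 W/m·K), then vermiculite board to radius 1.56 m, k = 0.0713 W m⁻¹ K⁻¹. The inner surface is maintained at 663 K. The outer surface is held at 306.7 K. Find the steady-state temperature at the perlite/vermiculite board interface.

T = 501 K

Series thermal resistances, inner to outer:
  R_aluminium = (1/1.00 − 1/1.01)/(4πk) = 0.009901/(4π·185) = 4.259×10^-6 K/W
  R_perlite = (1/1.01 − 1/1.17)/(4πk) = 0.1354/(4π·0.0544) = 0.1981 K/W
  R_vermiculite board = (1/1.17 − 1/1.56)/(4πk) = 0.2137/(4π·0.0713) = 0.2385 K/W
ΣR = 4.259×10^-6 + 0.1981 + 0.2385 = 0.4366 K/W
Q = ΔT/ΣR = (663 K − 306.7 K)/0.4366 = 816.1 W
From the inner boundary to the perlite/vermiculite board interface, ΣR_partial = 0.1981 K/W.
T_interface = T_in − Q·ΣR_partial = 663 K − (816.1)(0.1981) = 501 K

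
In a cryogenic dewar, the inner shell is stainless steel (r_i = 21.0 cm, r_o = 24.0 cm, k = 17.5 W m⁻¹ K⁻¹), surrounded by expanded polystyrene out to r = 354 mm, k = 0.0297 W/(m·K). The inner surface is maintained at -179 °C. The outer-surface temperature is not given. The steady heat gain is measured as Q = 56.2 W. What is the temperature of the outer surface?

Series resistances:
  R_stainless steel = (1/0.210 − 1/0.240)/(4πk) = 0.5952/(4π·17.5) = 0.002707 K/W
  R_expanded polystyrene = (1/0.240 − 1/0.354)/(4πk) = 1.342/(4π·0.0297) = 3.595 K/W
ΣR = 3.598 K/W
ΔT = Q·ΣR = 56.2 × 3.598 = 202.2 K
Heat flows inward, so T_out = T_in + ΔT = -179 + 202.2 = 23.2 °C

T_out = 23.2 °C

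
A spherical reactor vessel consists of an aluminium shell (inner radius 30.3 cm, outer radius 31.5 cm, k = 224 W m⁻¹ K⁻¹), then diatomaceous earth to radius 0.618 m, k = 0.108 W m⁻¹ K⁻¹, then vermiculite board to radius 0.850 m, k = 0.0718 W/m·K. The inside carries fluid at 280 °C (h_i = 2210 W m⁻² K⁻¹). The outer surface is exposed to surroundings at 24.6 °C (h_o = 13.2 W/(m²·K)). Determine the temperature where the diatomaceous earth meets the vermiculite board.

Resistance network (inner→outer):
  R_conv,in = 1/(4πr²h) = 1/(4π·0.303²·2210) = 3.922×10^-4 K/W
  R_aluminium = (1/0.303 − 1/0.315)/(4πk) = 0.1257/(4π·224) = 4.467×10^-5 K/W
  R_diatomaceous earth = (1/0.315 − 1/0.618)/(4πk) = 1.556/(4π·0.108) = 1.147 K/W
  R_vermiculite board = (1/0.618 − 1/0.850)/(4πk) = 0.4417/(4π·0.0718) = 0.4895 K/W
  R_conv,out = 1/(4πr²h) = 1/(4π·0.850²·13.2) = 0.008344 K/W
ΣR = 3.922×10^-4 + 4.467×10^-5 + 1.147 + 0.4895 + 0.008344 = 1.645 K/W
Q = ΔT/ΣR = (280 °C − 24.6 °C)/1.645 = 155.3 W
From the inner boundary to the diatomaceous earth/vermiculite board interface, ΣR_partial = 1.147 K/W.
T_interface = T_in − Q·ΣR_partial = 280 °C − (155.3)(1.147) = 102 °C

T = 102 °C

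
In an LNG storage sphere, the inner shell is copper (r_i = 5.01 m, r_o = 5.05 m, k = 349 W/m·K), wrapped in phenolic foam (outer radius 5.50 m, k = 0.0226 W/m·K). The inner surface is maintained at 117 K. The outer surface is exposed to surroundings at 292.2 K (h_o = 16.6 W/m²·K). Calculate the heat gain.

Q = 3060 W

Series thermal resistances, inner to outer:
  R_copper = (1/5.01 − 1/5.05)/(4πk) = 0.001581/(4π·349) = 3.605×10^-7 K/W
  R_phenolic foam = (1/5.05 − 1/5.50)/(4πk) = 0.01620/(4π·0.0226) = 0.05705 K/W
  R_conv,out = 1/(4πr²h) = 1/(4π·5.50²·16.6) = 1.585×10^-4 K/W
ΣR = 3.605×10^-7 + 0.05705 + 1.585×10^-4 = 0.05721 K/W
Q = ΔT/ΣR = (117 K − 292.2 K)/0.05721 = -3060 W
(Negative Q ⇒ heat flows inward; heat gain = 3060 W.)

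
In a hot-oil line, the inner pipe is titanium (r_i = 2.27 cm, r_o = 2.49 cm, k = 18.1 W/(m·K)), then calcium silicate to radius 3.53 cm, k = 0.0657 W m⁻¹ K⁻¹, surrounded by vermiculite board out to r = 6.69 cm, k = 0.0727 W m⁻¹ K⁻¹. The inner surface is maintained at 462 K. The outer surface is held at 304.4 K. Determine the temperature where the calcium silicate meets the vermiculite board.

T = 403 K

Series thermal resistances, inner to outer:
  R'_titanium = ln(0.0249/0.0227)/(2πk) = 0.09250/(2π·18.1) = 8.134×10^-4 m·K/W
  R'_calcium silicate = ln(0.0353/0.0249)/(2πk) = 0.3490/(2π·0.0657) = 0.8455 m·K/W
  R'_vermiculite board = ln(0.0669/0.0353)/(2πk) = 0.6393/(2π·0.0727) = 1.400 m·K/W
ΣR = 8.134×10^-4 + 0.8455 + 1.400 = 2.246 m·K/W
Q' = ΔT/ΣR = (462 K − 304.4 K)/2.246 = 70.17 W/m
From the inner boundary to the calcium silicate/vermiculite board interface, ΣR_partial = 0.8463 m·K/W.
T_interface = T_in − Q'·ΣR_partial = 462 K − (70.17)(0.8463) = 403 K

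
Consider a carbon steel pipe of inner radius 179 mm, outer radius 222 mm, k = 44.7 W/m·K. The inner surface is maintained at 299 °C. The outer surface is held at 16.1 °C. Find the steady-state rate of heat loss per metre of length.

Q' = 369 kW/m

Q' = 2πk·ΔT/ln(r₂/r₁) = 2π × 44.7 × 282.9 / ln(0.222/0.179) = 3.69×10^5 W/m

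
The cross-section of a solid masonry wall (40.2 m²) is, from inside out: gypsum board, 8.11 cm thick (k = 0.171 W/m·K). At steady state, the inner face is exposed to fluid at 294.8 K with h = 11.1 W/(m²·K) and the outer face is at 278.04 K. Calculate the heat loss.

Resistance network (inner→outer):
  R_conv,in = 1/(hA) = 1/(11.1·40.2) = 0.002241 K/W
  R_gypsum board = L/(kA) = 0.0811/(0.171·40.2) = 0.01180 K/W
ΣR = 0.002241 + 0.01180 = 0.01404 K/W
Q = ΔT/ΣR = (294.8 K − 278.04 K)/0.01404 = 1190 W

Q = 1190 W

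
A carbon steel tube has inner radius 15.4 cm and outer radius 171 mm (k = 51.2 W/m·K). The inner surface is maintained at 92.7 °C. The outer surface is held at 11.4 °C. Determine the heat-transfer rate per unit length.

Q' = 250 kW/m

Q' = 2πk·ΔT/ln(r₂/r₁) = 2π × 51.2 × 81.3 / ln(0.171/0.154) = 2.50×10^5 W/m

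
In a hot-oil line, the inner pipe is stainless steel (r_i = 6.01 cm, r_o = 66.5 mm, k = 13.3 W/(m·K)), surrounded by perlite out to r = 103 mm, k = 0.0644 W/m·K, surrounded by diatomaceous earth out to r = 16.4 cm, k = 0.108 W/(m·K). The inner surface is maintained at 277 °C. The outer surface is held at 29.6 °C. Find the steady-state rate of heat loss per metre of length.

Q' = 140 W/m

Treat each layer as a resistance in series:
  R'_stainless steel = ln(0.0665/0.0601)/(2πk) = 0.1012/(2π·13.3) = 0.001211 m·K/W
  R'_perlite = ln(0.103/0.0665)/(2πk) = 0.4375/(2π·0.0644) = 1.081 m·K/W
  R'_diatomaceous earth = ln(0.164/0.103)/(2πk) = 0.4651/(2π·0.108) = 0.6855 m·K/W
ΣR = 0.001211 + 1.081 + 0.6855 = 1.768 m·K/W
Q' = ΔT/ΣR = (277 °C − 29.6 °C)/1.768 = 140 W/m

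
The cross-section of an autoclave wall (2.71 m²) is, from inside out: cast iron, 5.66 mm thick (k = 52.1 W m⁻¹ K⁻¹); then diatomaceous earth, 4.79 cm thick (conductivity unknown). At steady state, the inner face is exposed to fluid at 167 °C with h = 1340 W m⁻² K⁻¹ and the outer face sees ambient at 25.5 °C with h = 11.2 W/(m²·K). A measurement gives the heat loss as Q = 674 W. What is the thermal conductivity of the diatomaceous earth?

k = 0.100 W/m·K

ΣR = ΔT/Q = |167 − 25.5|/674 = 0.2099 K/W
Known resistances:
  R_conv,in = 1/(hA) = 1/(1340·2.71) = 2.754×10^-4 K/W
  R_cast iron = L/(kA) = 0.00566/(52.1·2.71) = 4.009×10^-5 K/W
  R_conv,out = 1/(hA) = 1/(11.2·2.71) = 0.03295 K/W
R_diatomaceous earth = ΣR − ΣR_known = 0.2099 − 0.03327 = 0.1766 K/W
L/(kA) = 0.1766 ⇒ k = 0.0479/(0.1766·2.71) = 0.100 W/m·K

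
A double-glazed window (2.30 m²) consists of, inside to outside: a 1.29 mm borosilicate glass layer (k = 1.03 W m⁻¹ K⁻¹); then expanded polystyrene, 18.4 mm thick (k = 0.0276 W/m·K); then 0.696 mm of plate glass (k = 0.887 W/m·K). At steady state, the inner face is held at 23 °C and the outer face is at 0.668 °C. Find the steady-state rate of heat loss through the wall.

Q = 76.8 W

Series thermal resistances, inner to outer:
  R_borosilicate glass = L/(kA) = 0.00129/(1.03·2.30) = 5.445×10^-4 K/W
  R_expanded polystyrene = L/(kA) = 0.0184/(0.0276·2.30) = 0.2899 K/W
  R_plate glass = L/(kA) = 6.96×10^-4/(0.887·2.30) = 3.412×10^-4 K/W
ΣR = 5.445×10^-4 + 0.2899 + 3.412×10^-4 = 0.2908 K/W
Q = ΔT/ΣR = (23 °C − 0.668 °C)/0.2908 = 76.8 W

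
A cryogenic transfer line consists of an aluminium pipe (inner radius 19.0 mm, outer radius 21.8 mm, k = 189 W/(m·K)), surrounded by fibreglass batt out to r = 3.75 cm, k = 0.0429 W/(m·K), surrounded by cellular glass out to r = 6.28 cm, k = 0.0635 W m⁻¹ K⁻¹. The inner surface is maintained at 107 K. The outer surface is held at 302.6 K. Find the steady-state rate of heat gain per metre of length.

Q' = 59.2 W/m

Resistance network (inner→outer):
  R'_aluminium = ln(0.0218/0.0190)/(2πk) = 0.1375/(2π·189) = 1.158×10^-4 m·K/W
  R'_fibreglass batt = ln(0.0375/0.0218)/(2πk) = 0.5424/(2π·0.0429) = 2.012 m·K/W
  R'_cellular glass = ln(0.0628/0.0375)/(2πk) = 0.5156/(2π·0.0635) = 1.292 m·K/W
ΣR = 1.158×10^-4 + 2.012 + 1.292 = 3.304 m·K/W
Q' = ΔT/ΣR = (107 K − 302.6 K)/3.304 = -59.2 W/m
(Negative Q' ⇒ heat flows inward; heat gain = 59.2 W/m.)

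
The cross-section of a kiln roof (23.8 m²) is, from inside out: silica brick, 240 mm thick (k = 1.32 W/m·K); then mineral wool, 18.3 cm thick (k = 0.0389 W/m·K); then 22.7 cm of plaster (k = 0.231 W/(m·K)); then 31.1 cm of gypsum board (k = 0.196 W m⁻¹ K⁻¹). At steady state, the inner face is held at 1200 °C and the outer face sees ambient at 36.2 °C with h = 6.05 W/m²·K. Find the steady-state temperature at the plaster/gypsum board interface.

Resistance network (inner→outer):
  R_silica brick = L/(kA) = 0.240/(1.32·23.8) = 0.007639 K/W
  R_mineral wool = L/(kA) = 0.183/(0.0389·23.8) = 0.1977 K/W
  R_plaster = L/(kA) = 0.227/(0.231·23.8) = 0.04129 K/W
  R_gypsum board = L/(kA) = 0.311/(0.196·23.8) = 0.06667 K/W
  R_conv,out = 1/(hA) = 1/(6.05·23.8) = 0.006945 K/W
ΣR = 0.007639 + 0.1977 + 0.04129 + 0.06667 + 0.006945 = 0.3202 K/W
Q = ΔT/ΣR = (1200 °C − 36.2 °C)/0.3202 = 3635 W
From the inner boundary to the plaster/gypsum board interface, ΣR_partial = 0.2466 K/W.
T_interface = T_in − Q·ΣR_partial = 1200 °C − (3635)(0.2466) = 304 °C

T = 304 °C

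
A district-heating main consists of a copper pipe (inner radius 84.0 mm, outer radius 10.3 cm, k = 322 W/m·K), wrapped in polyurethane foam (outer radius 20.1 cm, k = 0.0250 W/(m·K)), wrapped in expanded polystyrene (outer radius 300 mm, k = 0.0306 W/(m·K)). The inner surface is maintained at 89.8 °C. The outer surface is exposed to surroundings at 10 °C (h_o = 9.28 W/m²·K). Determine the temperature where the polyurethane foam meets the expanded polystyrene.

Resistance network (inner→outer):
  R'_copper = ln(0.103/0.0840)/(2πk) = 0.2039/(2π·322) = 1.008×10^-4 m·K/W
  R'_polyurethane foam = ln(0.201/0.103)/(2πk) = 0.6686/(2π·0.0250) = 4.256 m·K/W
  R'_expanded polystyrene = ln(0.300/0.201)/(2πk) = 0.4005/(2π·0.0306) = 2.083 m·K/W
  R'_conv,out = 1/(2πr h) = 1/(2π·0.300·9.28) = 0.05717 m·K/W
ΣR = 1.008×10^-4 + 4.256 + 2.083 + 0.05717 = 6.396 m·K/W
Q' = ΔT/ΣR = (89.8 °C − 10 °C)/6.396 = 12.48 W/m
From the inner boundary to the polyurethane foam/expanded polystyrene interface, ΣR_partial = 4.256 m·K/W.
T_interface = T_in − Q'·ΣR_partial = 89.8 °C − (12.48)(4.256) = 36.7 °C

T = 36.7 °C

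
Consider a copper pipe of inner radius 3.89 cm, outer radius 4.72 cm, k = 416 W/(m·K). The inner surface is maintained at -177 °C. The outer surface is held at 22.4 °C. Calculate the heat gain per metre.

Q' = 2.69×10^6 W/m

Q' = 2πk·ΔT/ln(r₂/r₁) = 2π × 416 × 199.4 / ln(0.0472/0.0389) = 2.69×10^6 W/m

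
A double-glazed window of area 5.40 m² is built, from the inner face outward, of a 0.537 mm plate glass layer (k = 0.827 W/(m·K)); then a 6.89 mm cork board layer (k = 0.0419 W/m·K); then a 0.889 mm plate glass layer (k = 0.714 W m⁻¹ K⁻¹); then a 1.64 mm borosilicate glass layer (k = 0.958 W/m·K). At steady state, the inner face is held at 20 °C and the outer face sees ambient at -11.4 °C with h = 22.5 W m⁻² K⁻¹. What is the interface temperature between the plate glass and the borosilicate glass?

Resistance network (inner→outer):
  R_plate glass = L/(kA) = 5.37×10^-4/(0.827·5.40) = 1.202×10^-4 K/W
  R_cork board = L/(kA) = 0.00689/(0.0419·5.40) = 0.03045 K/W
  R_plate glass = L/(kA) = 8.89×10^-4/(0.714·5.40) = 2.306×10^-4 K/W
  R_borosilicate glass = L/(kA) = 0.00164/(0.958·5.40) = 3.170×10^-4 K/W
  R_conv,out = 1/(hA) = 1/(22.5·5.40) = 0.008230 K/W
ΣR = 1.202×10^-4 + 0.03045 + 2.306×10^-4 + 3.170×10^-4 + 0.008230 = 0.03935 K/W
Q = ΔT/ΣR = (20 °C − -11.4 °C)/0.03935 = 798.0 W
From the inner boundary to the plate glass/borosilicate glass interface, ΣR_partial = 0.03080 K/W.
T_interface = T_in − Q·ΣR_partial = 20 °C − (798.0)(0.03080) = -4.58 °C

T = -4.58 °C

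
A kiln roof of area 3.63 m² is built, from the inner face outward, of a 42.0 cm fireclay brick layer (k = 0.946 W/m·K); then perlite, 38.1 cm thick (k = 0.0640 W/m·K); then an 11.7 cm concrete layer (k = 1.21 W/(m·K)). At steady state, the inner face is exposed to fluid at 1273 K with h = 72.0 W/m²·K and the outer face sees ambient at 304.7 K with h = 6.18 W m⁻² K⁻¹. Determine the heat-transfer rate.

Q = 527 W

Series thermal resistances, inner to outer:
  R_conv,in = 1/(hA) = 1/(72.0·3.63) = 0.003826 K/W
  R_fireclay brick = L/(kA) = 0.420/(0.946·3.63) = 0.1223 K/W
  R_perlite = L/(kA) = 0.381/(0.0640·3.63) = 1.640 K/W
  R_concrete = L/(kA) = 0.117/(1.21·3.63) = 0.02664 K/W
  R_conv,out = 1/(hA) = 1/(6.18·3.63) = 0.04458 K/W
ΣR = 0.003826 + 0.1223 + 1.640 + 0.02664 + 0.04458 = 1.837 K/W
Q = ΔT/ΣR = (1273 K − 304.7 K)/1.837 = 527 W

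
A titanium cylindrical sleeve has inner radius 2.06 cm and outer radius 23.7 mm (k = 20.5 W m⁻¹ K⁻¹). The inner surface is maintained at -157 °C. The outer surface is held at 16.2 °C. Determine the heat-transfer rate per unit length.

Q' = 2πk·ΔT/ln(r₂/r₁) = 2π × 20.5 × 173.2 / ln(0.0237/0.0206) = 1.59×10^5 W/m

Q' = 159 kW/m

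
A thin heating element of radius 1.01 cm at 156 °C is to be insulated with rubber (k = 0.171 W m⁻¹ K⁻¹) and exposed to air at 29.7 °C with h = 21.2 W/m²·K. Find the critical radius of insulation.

r_cr = 0.807 cm

For a cylinder, r_cr = k_ins/h = 0.171/21.2 = 0.00807 m = 0.807 cm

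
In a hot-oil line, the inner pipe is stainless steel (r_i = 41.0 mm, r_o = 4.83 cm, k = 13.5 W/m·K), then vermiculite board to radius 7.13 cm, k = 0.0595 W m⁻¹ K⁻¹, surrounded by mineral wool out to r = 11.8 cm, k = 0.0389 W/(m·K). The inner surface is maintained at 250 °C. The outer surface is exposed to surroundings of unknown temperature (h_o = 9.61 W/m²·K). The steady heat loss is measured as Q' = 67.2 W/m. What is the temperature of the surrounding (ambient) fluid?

Sum the resistances:
  R'_stainless steel = ln(0.0483/0.0410)/(2πk) = 0.1639/(2π·13.5) = 0.001932 m·K/W
  R'_vermiculite board = ln(0.0713/0.0483)/(2πk) = 0.3895/(2π·0.0595) = 1.042 m·K/W
  R'_mineral wool = ln(0.118/0.0713)/(2πk) = 0.5038/(2π·0.0389) = 2.061 m·K/W
  R'_conv,out = 1/(2πr h) = 1/(2π·0.118·9.61) = 0.1404 m·K/W
ΣR = 3.245 m·K/W
ΔT = Q'·ΣR = 67.2 × 3.245 = 218.1 K
Heat flows outward, so T_out = T_in − ΔT = 250 − 218.1 = 31.9 °C

T_out = 31.9 °C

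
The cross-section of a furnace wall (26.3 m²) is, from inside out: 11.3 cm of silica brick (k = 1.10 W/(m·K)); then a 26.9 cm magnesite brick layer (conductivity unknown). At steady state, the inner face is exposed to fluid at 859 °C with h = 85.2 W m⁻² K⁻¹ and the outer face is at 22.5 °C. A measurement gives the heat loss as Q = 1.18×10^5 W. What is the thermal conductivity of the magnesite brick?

k = 3.74 W/m·K

ΣR = ΔT/Q = |859 − 22.5|/1.18×10^5 = 0.007089 K/W
Known resistances:
  R_conv,in = 1/(hA) = 1/(85.2·26.3) = 4.463×10^-4 K/W
  R_silica brick = L/(kA) = 0.113/(1.10·26.3) = 0.003906 K/W
R_magnesite brick = ΣR − ΣR_known = 0.007089 − 0.004352 = 0.002737 K/W
L/(kA) = 0.002737 ⇒ k = 0.269/(0.002737·26.3) = 3.74 W/m·K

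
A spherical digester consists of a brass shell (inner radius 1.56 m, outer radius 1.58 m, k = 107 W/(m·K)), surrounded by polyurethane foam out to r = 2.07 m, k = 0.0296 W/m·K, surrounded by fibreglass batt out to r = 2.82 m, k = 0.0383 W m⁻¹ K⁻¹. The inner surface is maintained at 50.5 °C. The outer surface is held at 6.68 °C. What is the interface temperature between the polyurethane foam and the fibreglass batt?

T = 24.1 °C

Series thermal resistances, inner to outer:
  R_brass = (1/1.56 − 1/1.58)/(4πk) = 0.008114/(4π·107) = 6.035×10^-6 K/W
  R_polyurethane foam = (1/1.58 − 1/2.07)/(4πk) = 0.1498/(4π·0.0296) = 0.4028 K/W
  R_fibreglass batt = (1/2.07 − 1/2.82)/(4πk) = 0.1285/(4π·0.0383) = 0.2670 K/W
ΣR = 6.035×10^-6 + 0.4028 + 0.2670 = 0.6698 K/W
Q = ΔT/ΣR = (50.5 °C − 6.68 °C)/0.6698 = 65.42 W
From the inner boundary to the polyurethane foam/fibreglass batt interface, ΣR_partial = 0.4028 K/W.
T_interface = T_in − Q·ΣR_partial = 50.5 °C − (65.42)(0.4028) = 24.1 °C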